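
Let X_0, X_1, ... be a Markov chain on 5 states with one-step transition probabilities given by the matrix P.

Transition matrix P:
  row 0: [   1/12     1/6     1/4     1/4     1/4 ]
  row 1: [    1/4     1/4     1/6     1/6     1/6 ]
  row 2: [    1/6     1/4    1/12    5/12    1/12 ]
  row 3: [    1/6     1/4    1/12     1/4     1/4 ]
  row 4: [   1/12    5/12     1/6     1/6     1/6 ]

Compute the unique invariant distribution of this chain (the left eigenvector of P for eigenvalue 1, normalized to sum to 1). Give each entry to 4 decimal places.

Balance equations π_j = Σ_i π_i·P[i][j]:
  π_0 = 1/12·π_0 + 1/4·π_1 + 1/6·π_2 + 1/6·π_3 + 1/12·π_4
  π_1 = 1/6·π_0 + 1/4·π_1 + 1/4·π_2 + 1/4·π_3 + 5/12·π_4
  π_2 = 1/4·π_0 + 1/6·π_1 + 1/12·π_2 + 1/12·π_3 + 1/6·π_4
  π_3 = 1/4·π_0 + 1/6·π_1 + 5/12·π_2 + 1/4·π_3 + 1/6·π_4
  normalize: π_0 + π_1 + π_2 + π_3 + π_4 = 1
Solving the linear system gives exactly π = [503/3143, 842/3143, 465/3143, 744/3143, 589/3143].

π = [0.1600, 0.2679, 0.1479, 0.2367, 0.1874]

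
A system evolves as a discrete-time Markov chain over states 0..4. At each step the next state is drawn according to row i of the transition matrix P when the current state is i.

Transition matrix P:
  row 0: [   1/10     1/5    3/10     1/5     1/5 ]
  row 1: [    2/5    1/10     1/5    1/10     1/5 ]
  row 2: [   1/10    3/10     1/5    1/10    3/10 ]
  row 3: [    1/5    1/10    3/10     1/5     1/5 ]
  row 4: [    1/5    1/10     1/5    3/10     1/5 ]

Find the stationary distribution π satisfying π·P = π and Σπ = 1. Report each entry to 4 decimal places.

π = [0.1905, 0.1665, 0.2373, 0.1820, 0.2237]

Balance equations π_j = Σ_i π_i·P[i][j]:
  π_0 = 1/10·π_0 + 2/5·π_1 + 1/10·π_2 + 1/5·π_3 + 1/5·π_4
  π_1 = 1/5·π_0 + 1/10·π_1 + 3/10·π_2 + 1/10·π_3 + 1/10·π_4
  π_2 = 3/10·π_0 + 1/5·π_1 + 1/5·π_2 + 3/10·π_3 + 1/5·π_4
  π_3 = 1/5·π_0 + 1/10·π_1 + 1/10·π_2 + 1/5·π_3 + 3/10·π_4
  normalize: π_0 + π_1 + π_2 + π_3 + π_4 = 1
Solving the linear system gives exactly π = [1162/6099, 677/4066, 1447/6099, 370/2033, 2729/12198].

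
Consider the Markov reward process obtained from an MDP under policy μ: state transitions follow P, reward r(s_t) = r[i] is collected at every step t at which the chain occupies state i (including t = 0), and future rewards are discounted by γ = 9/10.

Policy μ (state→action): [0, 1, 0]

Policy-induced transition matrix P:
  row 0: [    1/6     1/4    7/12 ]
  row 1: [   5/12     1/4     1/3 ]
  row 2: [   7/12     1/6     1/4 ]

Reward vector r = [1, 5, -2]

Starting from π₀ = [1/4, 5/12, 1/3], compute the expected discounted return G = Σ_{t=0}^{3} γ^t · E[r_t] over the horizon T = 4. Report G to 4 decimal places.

G = 3.4082

t=0: π = [0.2500, 0.4167, 0.3333], E[r] = 1.6667, γ^t·E[r] = 1.666667, running G = 1.666667
t=1: π = [0.4097, 0.2222, 0.3681], E[r] = 0.7847, γ^t·E[r] = 0.706250, running G = 2.372917
t=2: π = [0.3756, 0.2193, 0.4051], E[r] = 0.6620, γ^t·E[r] = 0.536250, running G = 2.909167
t=3: π = [0.3903, 0.2162, 0.3935], E[r] = 0.6846, γ^t·E[r] = 0.499043, running G = 3.408210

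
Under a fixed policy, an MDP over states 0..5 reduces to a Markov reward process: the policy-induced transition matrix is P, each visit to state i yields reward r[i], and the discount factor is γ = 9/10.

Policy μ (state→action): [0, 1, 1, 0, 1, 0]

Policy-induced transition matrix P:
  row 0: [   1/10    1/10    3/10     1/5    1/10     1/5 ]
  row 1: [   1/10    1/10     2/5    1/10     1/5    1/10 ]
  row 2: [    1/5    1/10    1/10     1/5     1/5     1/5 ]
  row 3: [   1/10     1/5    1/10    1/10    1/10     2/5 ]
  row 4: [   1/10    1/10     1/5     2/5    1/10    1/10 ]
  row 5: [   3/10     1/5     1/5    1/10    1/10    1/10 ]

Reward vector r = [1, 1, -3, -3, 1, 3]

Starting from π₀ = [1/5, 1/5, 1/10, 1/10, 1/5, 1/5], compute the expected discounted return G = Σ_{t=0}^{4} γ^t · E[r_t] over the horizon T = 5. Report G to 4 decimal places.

G = -0.0559

t=0: π = [0.2000, 0.2000, 0.1000, 0.1000, 0.2000, 0.2000], E[r] = 0.6000, γ^t·E[r] = 0.600000, running G = 0.600000
t=1: π = [0.1500, 0.1300, 0.2400, 0.1900, 0.1300, 0.1600], E[r] = -0.4000, γ^t·E[r] = -0.360000, running G = 0.240000
t=2: π = [0.1560, 0.1350, 0.1980, 0.1780, 0.1370, 0.1960], E[r] = -0.1120, γ^t·E[r] = -0.090720, running G = 0.149280
t=3: π = [0.1590, 0.1374, 0.2050, 0.1765, 0.1333, 0.1888], E[r] = -0.1484, γ^t·E[r] = -0.108184, running G = 0.041096
t=4: π = [0.1583, 0.1365, 0.2052, 0.1764, 0.1342, 0.1894], E[r] = -0.1478, γ^t·E[r] = -0.096958, running G = -0.055862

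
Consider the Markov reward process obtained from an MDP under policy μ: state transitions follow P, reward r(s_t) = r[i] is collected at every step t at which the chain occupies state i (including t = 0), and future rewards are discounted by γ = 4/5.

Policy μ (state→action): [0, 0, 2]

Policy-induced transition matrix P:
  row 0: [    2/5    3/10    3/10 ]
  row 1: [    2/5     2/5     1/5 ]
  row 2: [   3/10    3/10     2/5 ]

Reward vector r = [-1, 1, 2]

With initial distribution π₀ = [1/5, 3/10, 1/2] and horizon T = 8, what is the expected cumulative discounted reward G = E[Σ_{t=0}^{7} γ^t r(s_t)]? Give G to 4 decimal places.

G = 2.9130

t=0: π = [0.2000, 0.3000, 0.5000], E[r] = 1.1000, γ^t·E[r] = 1.100000, running G = 1.100000
t=1: π = [0.3500, 0.3300, 0.3200], E[r] = 0.6200, γ^t·E[r] = 0.496000, running G = 1.596000
t=2: π = [0.3680, 0.3330, 0.2990], E[r] = 0.5630, γ^t·E[r] = 0.360320, running G = 1.956320
t=3: π = [0.3701, 0.3333, 0.2966], E[r] = 0.5564, γ^t·E[r] = 0.284877, running G = 2.241197
t=4: π = [0.3703, 0.3333, 0.2963], E[r] = 0.5557, γ^t·E[r] = 0.227594, running G = 2.468791
t=5: π = [0.3704, 0.3333, 0.2963], E[r] = 0.5556, γ^t·E[r] = 0.182048, running G = 2.650839
t=6: π = [0.3704, 0.3333, 0.2963], E[r] = 0.5556, γ^t·E[r] = 0.145636, running G = 2.796475
t=7: π = [0.3704, 0.3333, 0.2963], E[r] = 0.5556, γ^t·E[r] = 0.116508, running G = 2.912983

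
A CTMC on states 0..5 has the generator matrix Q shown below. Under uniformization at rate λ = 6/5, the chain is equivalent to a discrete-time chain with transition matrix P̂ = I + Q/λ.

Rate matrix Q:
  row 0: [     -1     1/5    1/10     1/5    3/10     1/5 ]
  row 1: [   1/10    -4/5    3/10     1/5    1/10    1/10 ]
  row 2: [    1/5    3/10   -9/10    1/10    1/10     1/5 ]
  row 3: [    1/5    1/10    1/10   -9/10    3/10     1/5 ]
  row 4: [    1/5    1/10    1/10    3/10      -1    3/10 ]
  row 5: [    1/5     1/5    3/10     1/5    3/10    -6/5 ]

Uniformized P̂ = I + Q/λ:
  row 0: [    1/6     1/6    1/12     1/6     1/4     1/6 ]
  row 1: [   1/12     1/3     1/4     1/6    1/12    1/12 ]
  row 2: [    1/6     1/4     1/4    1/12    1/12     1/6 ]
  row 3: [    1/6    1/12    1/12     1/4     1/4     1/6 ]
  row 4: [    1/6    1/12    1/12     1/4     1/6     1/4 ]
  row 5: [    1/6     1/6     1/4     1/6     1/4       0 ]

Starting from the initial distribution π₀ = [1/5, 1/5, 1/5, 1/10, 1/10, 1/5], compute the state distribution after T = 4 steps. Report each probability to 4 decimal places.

t=0: π = [0.2000, 0.2000, 0.2000, 0.1000, 0.1000, 0.2000]
t=1: π = [0.1500, 0.2000, 0.1833, 0.1667, 0.1750, 0.1250]
t=2: π = [0.1500, 0.1868, 0.1681, 0.1799, 0.1715, 0.1438]
t=3: π = [0.1511, 0.1825, 0.1664, 0.1819, 0.1766, 0.1414]
t=4: π = [0.1515, 0.1811, 0.1651, 0.1827, 0.1771, 0.1426]

π = [0.1515, 0.1811, 0.1651, 0.1827, 0.1771, 0.1426]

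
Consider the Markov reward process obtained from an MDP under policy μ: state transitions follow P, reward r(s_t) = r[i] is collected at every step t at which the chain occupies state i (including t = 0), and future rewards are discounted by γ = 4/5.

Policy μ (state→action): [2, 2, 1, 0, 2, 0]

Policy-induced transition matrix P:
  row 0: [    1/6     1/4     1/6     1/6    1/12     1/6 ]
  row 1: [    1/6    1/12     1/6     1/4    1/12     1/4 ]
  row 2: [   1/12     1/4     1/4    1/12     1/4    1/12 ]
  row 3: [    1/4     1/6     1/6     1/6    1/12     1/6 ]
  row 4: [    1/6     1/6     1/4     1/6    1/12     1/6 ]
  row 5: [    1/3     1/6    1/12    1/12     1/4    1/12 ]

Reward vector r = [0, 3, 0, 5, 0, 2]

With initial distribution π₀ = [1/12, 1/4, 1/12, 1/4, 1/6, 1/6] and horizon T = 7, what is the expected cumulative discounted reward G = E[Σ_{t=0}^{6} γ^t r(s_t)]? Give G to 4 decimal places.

t=0: π = [0.0833, 0.2500, 0.0833, 0.2500, 0.1667, 0.1667], E[r] = 2.3333, γ^t·E[r] = 2.333333, running G = 2.333333
t=1: π = [0.2083, 0.1597, 0.1736, 0.1667, 0.1250, 0.1667], E[r] = 1.6458, γ^t·E[r] = 1.316667, running G = 3.650000
t=2: π = [0.1939, 0.1852, 0.1777, 0.1516, 0.1400, 0.1516], E[r] = 1.6169, γ^t·E[r] = 1.034815, running G = 4.684815
t=3: π = [0.1898, 0.1822, 0.1805, 0.1547, 0.1382, 0.1547], E[r] = 1.6292, γ^t·E[r] = 0.834148, running G = 5.518963
t=4: π = [0.1903, 0.1823, 0.1803, 0.1539, 0.1392, 0.1539], E[r] = 1.6245, γ^t·E[r] = 0.665376, running G = 6.184339
t=5: π = [0.1901, 0.1824, 0.1805, 0.1540, 0.1390, 0.1540], E[r] = 1.6251, γ^t·E[r] = 0.532519, running G = 6.716858
t=6: π = [0.1901, 0.1824, 0.1805, 0.1540, 0.1391, 0.1540], E[r] = 1.6250, γ^t·E[r] = 0.425981, running G = 7.142839

G = 7.1428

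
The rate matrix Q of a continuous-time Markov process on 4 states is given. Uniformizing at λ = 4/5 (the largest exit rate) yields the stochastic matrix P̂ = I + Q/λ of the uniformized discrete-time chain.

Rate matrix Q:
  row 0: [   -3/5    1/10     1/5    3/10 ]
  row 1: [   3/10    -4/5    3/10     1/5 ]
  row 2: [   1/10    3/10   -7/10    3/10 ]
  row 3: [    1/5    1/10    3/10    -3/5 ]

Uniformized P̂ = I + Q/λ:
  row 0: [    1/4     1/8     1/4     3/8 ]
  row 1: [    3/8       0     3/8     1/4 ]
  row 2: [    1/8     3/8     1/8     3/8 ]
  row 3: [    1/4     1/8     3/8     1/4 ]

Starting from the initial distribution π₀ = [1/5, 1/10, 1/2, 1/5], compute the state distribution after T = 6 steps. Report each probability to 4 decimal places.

π = [0.2372, 0.1722, 0.2766, 0.3140]

t=0: π = [0.2000, 0.1000, 0.5000, 0.2000]
t=1: π = [0.2000, 0.2375, 0.2250, 0.3375]
t=2: π = [0.2516, 0.1516, 0.2938, 0.3031]
t=3: π = [0.2322, 0.1795, 0.2701, 0.3182]
t=4: π = [0.2387, 0.1701, 0.2784, 0.3128]
t=5: π = [0.2365, 0.1733, 0.2756, 0.3146]
t=6: π = [0.2372, 0.1722, 0.2766, 0.3140]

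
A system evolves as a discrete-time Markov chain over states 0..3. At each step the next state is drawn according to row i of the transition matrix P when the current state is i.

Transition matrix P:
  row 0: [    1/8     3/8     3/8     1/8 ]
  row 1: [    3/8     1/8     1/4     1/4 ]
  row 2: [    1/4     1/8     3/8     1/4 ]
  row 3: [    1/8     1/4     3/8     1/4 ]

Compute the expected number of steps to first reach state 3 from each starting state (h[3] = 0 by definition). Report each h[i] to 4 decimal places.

First-step conditioning: h[3] = 0; for i ≠ 3, h[i] = 1 + Σ_k P[i][k]·h[k].
  h[0] = 1 + 1/8·h[0] + 3/8·h[1] + 3/8·h[2]
  h[1] = 1 + 3/8·h[0] + 1/8·h[1] + 1/4·h[2]
  h[2] = 1 + 1/4·h[0] + 1/8·h[1] + 3/8·h[2]
Solving the 3×3 linear system over states ≠ 3 gives exactly h = [208/41, 568/123, 560/123, 0] (h[3] = 0 is the target).

h = [5.0732, 4.6179, 4.5528, 0.0000]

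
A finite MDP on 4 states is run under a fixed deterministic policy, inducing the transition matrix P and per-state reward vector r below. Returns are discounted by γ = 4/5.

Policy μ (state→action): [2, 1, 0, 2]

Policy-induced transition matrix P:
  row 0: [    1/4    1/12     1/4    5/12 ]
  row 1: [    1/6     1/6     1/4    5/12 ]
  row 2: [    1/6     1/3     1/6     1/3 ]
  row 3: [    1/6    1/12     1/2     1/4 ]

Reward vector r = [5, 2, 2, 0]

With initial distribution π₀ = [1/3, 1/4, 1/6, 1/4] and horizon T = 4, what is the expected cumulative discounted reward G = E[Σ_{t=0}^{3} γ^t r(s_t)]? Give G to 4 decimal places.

G = 6.1558

t=0: π = [0.3333, 0.2500, 0.1667, 0.2500], E[r] = 2.5000, γ^t·E[r] = 2.500000, running G = 2.500000
t=1: π = [0.1944, 0.1458, 0.2986, 0.3611], E[r] = 1.8611, γ^t·E[r] = 1.488889, running G = 3.988889
t=2: π = [0.1829, 0.1701, 0.3154, 0.3316], E[r] = 1.8854, γ^t·E[r] = 1.206667, running G = 5.195556
t=3: π = [0.1819, 0.1764, 0.3066, 0.3351], E[r] = 1.8755, γ^t·E[r] = 0.960247, running G = 6.155802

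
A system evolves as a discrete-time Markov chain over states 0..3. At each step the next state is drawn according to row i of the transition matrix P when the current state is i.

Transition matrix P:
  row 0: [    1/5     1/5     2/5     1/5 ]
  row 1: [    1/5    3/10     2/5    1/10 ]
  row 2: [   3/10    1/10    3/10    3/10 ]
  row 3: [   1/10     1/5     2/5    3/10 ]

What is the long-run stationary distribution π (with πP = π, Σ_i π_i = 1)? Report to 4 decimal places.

Balance equations π_j = Σ_i π_i·P[i][j]:
  π_0 = 1/5·π_0 + 1/5·π_1 + 3/10·π_2 + 1/10·π_3
  π_1 = 1/5·π_0 + 3/10·π_1 + 1/10·π_2 + 1/5·π_3
  π_2 = 2/5·π_0 + 2/5·π_1 + 3/10·π_2 + 2/5·π_3
  normalize: π_0 + π_1 + π_2 + π_3 = 1
Solving the linear system gives exactly π = [7/33, 2/11, 4/11, 8/33].

π = [0.2121, 0.1818, 0.3636, 0.2424]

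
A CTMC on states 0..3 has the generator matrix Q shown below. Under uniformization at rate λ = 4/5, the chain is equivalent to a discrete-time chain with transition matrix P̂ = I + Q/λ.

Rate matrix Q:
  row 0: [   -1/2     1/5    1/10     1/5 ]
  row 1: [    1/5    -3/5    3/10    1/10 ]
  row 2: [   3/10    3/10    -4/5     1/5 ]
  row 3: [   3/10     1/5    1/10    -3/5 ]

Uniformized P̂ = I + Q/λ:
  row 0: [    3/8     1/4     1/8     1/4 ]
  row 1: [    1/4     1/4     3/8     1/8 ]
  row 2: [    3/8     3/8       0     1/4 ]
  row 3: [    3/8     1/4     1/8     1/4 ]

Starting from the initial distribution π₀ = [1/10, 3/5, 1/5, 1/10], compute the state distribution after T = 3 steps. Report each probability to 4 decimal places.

π = [0.3398, 0.2703, 0.1750, 0.2148]

t=0: π = [0.1000, 0.6000, 0.2000, 0.1000]
t=1: π = [0.3000, 0.2750, 0.2500, 0.1750]
t=2: π = [0.3406, 0.2813, 0.1625, 0.2156]
t=3: π = [0.3398, 0.2703, 0.1750, 0.2148]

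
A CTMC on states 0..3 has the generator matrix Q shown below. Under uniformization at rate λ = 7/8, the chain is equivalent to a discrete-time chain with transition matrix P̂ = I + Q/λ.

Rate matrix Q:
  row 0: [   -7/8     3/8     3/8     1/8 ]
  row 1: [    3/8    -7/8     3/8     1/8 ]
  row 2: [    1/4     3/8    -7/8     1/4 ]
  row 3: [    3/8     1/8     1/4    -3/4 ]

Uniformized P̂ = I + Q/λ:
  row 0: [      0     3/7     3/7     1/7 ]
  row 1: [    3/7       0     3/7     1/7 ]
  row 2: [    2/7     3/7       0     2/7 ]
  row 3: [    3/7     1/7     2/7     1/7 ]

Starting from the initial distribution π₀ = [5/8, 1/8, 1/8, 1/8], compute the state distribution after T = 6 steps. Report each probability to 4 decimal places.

t=0: π = [0.6250, 0.1250, 0.1250, 0.1250]
t=1: π = [0.1429, 0.3393, 0.3571, 0.1607]
t=2: π = [0.3163, 0.2372, 0.2526, 0.1939]
t=3: π = [0.2569, 0.2715, 0.2926, 0.1789]
t=4: π = [0.2767, 0.2611, 0.2776, 0.1847]
t=5: π = [0.2703, 0.2639, 0.2832, 0.1825]
t=6: π = [0.2722, 0.2633, 0.2811, 0.1833]

π = [0.2722, 0.2633, 0.2811, 0.1833]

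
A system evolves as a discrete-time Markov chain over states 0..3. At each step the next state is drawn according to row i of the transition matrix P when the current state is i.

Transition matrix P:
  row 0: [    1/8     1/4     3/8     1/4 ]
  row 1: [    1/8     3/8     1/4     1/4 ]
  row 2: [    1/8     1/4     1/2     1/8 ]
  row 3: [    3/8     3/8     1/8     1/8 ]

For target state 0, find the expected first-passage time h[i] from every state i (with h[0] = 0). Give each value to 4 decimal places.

h = [0.0000, 5.8082, 6.0274, 4.4932]

First-step conditioning: h[0] = 0; for i ≠ 0, h[i] = 1 + Σ_k P[i][k]·h[k].
  h[1] = 1 + 3/8·h[1] + 1/4·h[2] + 1/4·h[3]
  h[2] = 1 + 1/4·h[1] + 1/2·h[2] + 1/8·h[3]
  h[3] = 1 + 3/8·h[1] + 1/8·h[2] + 1/8·h[3]
Solving the 3×3 linear system over states ≠ 0 gives exactly h = [0, 424/73, 440/73, 328/73] (h[0] = 0 is the target).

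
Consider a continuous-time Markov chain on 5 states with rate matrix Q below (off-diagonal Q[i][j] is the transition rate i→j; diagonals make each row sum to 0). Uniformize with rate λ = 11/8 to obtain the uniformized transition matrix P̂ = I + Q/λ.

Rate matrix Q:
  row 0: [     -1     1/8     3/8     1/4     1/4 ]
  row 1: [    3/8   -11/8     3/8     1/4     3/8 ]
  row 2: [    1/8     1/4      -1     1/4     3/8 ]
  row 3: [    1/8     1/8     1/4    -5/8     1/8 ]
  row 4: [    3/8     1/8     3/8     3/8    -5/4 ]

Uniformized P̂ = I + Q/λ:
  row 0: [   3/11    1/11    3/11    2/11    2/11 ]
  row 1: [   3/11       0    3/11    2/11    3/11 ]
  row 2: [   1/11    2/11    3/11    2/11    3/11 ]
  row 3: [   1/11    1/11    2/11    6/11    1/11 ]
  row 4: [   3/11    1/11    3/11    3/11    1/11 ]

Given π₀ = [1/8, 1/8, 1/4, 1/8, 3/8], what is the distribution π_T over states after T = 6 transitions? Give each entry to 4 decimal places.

t=0: π = [0.1250, 0.1250, 0.2500, 0.1250, 0.3750]
t=1: π = [0.2045, 0.1023, 0.2614, 0.2614, 0.1705]
t=2: π = [0.1777, 0.1054, 0.2490, 0.2924, 0.1756]
t=3: π = [0.1743, 0.1040, 0.2461, 0.3041, 0.1715]
t=4: π = [0.1727, 0.1038, 0.2451, 0.3080, 0.1704]
t=5: π = [0.1722, 0.1037, 0.2447, 0.3093, 0.1700]
t=6: π = [0.1720, 0.1037, 0.2446, 0.3098, 0.1699]

π = [0.1720, 0.1037, 0.2446, 0.3098, 0.1699]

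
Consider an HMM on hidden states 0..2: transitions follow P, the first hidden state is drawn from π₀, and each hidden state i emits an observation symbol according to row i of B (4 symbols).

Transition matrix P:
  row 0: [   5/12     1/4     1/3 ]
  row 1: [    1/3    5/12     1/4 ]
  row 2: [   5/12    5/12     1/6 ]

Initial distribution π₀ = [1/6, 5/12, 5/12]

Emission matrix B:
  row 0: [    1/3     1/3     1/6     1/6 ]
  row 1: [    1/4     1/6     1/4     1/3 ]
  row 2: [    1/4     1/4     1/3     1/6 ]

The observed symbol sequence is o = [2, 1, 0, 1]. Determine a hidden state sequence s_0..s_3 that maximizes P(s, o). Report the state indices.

t=0: δ = [2.778e-02, 1.042e-01, 1.389e-01]  (obs o_0=2)
t=1: δ = [1.929e-02, 9.645e-03, 6.510e-03]  ψ = [2, 2, 1]  (obs o_1=1)
t=2: δ = [2.679e-03, 1.206e-03, 1.608e-03]  ψ = [0, 0, 0]  (obs o_2=0)
t=3: δ = [3.721e-04, 1.116e-04, 2.233e-04]  ψ = [0, 0, 0]  (obs o_3=1)
backtrack: best end state = 0; path = [2, 0, 0, 0]

path = [2, 0, 0, 0]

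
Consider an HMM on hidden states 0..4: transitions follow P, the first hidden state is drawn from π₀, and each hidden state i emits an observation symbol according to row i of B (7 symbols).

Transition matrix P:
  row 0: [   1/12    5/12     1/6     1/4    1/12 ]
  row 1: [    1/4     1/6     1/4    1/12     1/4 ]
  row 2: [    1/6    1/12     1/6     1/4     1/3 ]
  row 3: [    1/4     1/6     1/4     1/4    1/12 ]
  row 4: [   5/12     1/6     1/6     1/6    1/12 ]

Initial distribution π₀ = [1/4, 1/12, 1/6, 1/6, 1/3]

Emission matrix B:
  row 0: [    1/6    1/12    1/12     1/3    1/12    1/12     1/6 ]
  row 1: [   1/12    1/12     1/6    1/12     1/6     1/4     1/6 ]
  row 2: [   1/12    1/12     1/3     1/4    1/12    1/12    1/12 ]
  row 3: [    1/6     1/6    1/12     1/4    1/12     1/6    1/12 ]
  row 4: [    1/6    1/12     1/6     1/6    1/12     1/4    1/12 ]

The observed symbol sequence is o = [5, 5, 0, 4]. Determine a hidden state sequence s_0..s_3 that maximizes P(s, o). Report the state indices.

t=0: δ = [2.083e-02, 2.083e-02, 1.389e-02, 2.778e-02, 8.333e-02]  (obs o_0=5)
t=1: δ = [2.894e-03, 3.472e-03, 1.157e-03, 2.315e-03, 1.736e-03]  ψ = [4, 4, 4, 4, 4]  (obs o_1=5)
t=2: δ = [1.447e-04, 1.005e-04, 7.234e-05, 1.206e-04, 1.447e-04]  ψ = [1, 0, 1, 0, 1]  (obs o_2=0)
t=3: δ = [5.023e-06, 1.005e-05, 2.512e-06, 3.014e-06, 2.093e-06]  ψ = [4, 0, 3, 0, 1]  (obs o_3=4)
backtrack: best end state = 1; path = [4, 1, 0, 1]

path = [4, 1, 0, 1]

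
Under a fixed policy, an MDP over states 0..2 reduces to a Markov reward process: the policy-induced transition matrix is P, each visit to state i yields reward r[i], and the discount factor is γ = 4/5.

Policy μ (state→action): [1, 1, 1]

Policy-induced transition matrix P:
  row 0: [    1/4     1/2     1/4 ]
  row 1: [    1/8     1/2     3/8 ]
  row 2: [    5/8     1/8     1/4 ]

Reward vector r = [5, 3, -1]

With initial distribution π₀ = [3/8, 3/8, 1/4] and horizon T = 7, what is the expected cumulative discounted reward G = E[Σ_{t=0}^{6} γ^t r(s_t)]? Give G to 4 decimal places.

t=0: π = [0.3750, 0.3750, 0.2500], E[r] = 2.7500, γ^t·E[r] = 2.750000, running G = 2.750000
t=1: π = [0.2969, 0.4063, 0.2969], E[r] = 2.4063, γ^t·E[r] = 1.925000, running G = 4.675000
t=2: π = [0.3105, 0.3887, 0.3008], E[r] = 2.4180, γ^t·E[r] = 1.547500, running G = 6.222500
t=3: π = [0.3142, 0.3872, 0.2986], E[r] = 2.4341, γ^t·E[r] = 1.246250, running G = 7.468750
t=4: π = [0.3136, 0.3880, 0.2984], E[r] = 2.4335, γ^t·E[r] = 0.996775, running G = 8.465525
t=5: π = [0.3134, 0.3881, 0.2985], E[r] = 2.4328, γ^t·E[r] = 0.797173, running G = 9.262698
t=6: π = [0.3134, 0.3881, 0.2985], E[r] = 2.4328, γ^t·E[r] = 0.637745, running G = 9.900442

G = 9.9004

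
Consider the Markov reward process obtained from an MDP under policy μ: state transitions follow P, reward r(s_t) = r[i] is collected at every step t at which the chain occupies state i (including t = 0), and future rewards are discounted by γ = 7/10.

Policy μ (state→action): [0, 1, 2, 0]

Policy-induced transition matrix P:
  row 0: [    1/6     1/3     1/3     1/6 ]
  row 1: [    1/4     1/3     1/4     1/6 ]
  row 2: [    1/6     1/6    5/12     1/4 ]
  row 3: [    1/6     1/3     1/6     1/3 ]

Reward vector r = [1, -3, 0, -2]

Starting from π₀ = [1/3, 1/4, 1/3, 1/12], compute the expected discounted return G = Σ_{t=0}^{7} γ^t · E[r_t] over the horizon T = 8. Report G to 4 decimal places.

G = -2.9335

t=0: π = [0.3333, 0.2500, 0.3333, 0.0833], E[r] = -0.5833, γ^t·E[r] = -0.583333, running G = -0.583333
t=1: π = [0.1875, 0.2778, 0.3264, 0.2083], E[r] = -1.0625, γ^t·E[r] = -0.743750, running G = -1.327083
t=2: π = [0.1898, 0.2789, 0.3027, 0.2286], E[r] = -1.1042, γ^t·E[r] = -0.541042, running G = -1.868125
t=3: π = [0.1899, 0.2829, 0.2972, 0.2300], E[r] = -1.1187, γ^t·E[r] = -0.383725, running G = -2.251850
t=4: π = [0.1902, 0.2838, 0.2962, 0.2298], E[r] = -1.1207, γ^t·E[r] = -0.269076, running G = -2.520926
t=5: π = [0.1903, 0.2840, 0.2961, 0.2296], E[r] = -1.1209, γ^t·E[r] = -0.188385, running G = -2.709311
t=6: π = [0.1903, 0.2840, 0.2961, 0.2296], E[r] = -1.1209, γ^t·E[r] = -0.131868, running G = -2.841179
t=7: π = [0.1903, 0.2840, 0.2961, 0.2296], E[r] = -1.1208, γ^t·E[r] = -0.092307, running G = -2.933486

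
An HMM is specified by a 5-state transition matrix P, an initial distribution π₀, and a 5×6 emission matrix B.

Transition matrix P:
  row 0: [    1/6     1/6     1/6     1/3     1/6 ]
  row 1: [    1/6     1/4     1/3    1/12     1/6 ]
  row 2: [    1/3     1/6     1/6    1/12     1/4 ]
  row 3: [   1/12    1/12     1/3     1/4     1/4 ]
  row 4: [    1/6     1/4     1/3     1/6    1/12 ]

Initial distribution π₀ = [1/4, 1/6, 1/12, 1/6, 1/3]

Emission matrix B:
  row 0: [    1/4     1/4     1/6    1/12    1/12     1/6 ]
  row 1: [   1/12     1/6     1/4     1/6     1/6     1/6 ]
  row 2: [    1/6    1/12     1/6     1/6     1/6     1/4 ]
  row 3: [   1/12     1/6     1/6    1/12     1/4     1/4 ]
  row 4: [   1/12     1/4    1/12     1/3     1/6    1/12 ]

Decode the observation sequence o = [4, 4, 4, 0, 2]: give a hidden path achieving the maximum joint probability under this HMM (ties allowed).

t=0: δ = [2.083e-02, 2.778e-02, 1.389e-02, 4.167e-02, 5.556e-02]  (obs o_0=4)
t=1: δ = [7.716e-04, 2.315e-03, 3.086e-03, 2.604e-03, 1.736e-03]  ψ = [4, 4, 4, 3, 3]  (obs o_1=4)
t=2: δ = [8.573e-05, 9.645e-05, 1.447e-04, 1.628e-04, 1.286e-04]  ψ = [2, 1, 3, 3, 2]  (obs o_2=4)
t=3: δ = [1.206e-05, 2.679e-06, 9.042e-06, 3.391e-06, 3.391e-06]  ψ = [2, 4, 3, 3, 3]  (obs o_3=0)
t=4: δ = [5.023e-07, 5.023e-07, 3.349e-07, 6.698e-07, 1.884e-07]  ψ = [2, 0, 0, 0, 2]  (obs o_4=2)
backtrack: best end state = 3; path = [3, 3, 2, 0, 3]

path = [3, 3, 2, 0, 3]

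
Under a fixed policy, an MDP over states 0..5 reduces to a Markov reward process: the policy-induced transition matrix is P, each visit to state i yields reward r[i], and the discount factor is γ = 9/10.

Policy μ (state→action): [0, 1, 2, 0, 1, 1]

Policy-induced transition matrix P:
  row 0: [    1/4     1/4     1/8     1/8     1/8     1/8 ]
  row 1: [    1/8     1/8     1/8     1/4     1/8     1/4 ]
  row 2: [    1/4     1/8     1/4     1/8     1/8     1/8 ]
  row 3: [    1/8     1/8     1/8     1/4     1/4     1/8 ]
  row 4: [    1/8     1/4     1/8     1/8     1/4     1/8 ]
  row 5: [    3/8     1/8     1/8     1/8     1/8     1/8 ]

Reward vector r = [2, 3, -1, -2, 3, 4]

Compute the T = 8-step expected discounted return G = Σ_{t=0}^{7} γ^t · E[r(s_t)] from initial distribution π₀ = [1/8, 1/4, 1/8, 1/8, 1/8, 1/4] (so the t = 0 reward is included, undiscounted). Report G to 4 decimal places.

t=0: π = [0.1250, 0.2500, 0.1250, 0.1250, 0.1250, 0.2500], E[r] = 2.0000, γ^t·E[r] = 2.000000, running G = 2.000000
t=1: π = [0.2188, 0.1563, 0.1406, 0.1719, 0.1563, 0.1563], E[r] = 1.5156, γ^t·E[r] = 1.364063, running G = 3.364063
t=2: π = [0.2090, 0.1719, 0.1426, 0.1660, 0.1660, 0.1445], E[r] = 1.5352, γ^t·E[r] = 1.243477, running G = 4.607539
t=3: π = [0.2051, 0.1719, 0.1428, 0.1672, 0.1665, 0.1465], E[r] = 1.5339, γ^t·E[r] = 1.118239, running G = 5.725778
t=4: π = [0.2051, 0.1714, 0.1429, 0.1674, 0.1667, 0.1465], E[r] = 1.5330, γ^t·E[r] = 1.005814, running G = 6.731593
t=5: π = [0.2051, 0.1715, 0.1429, 0.1674, 0.1668, 0.1464], E[r] = 1.5331, γ^t·E[r] = 0.905289, running G = 7.636882
t=6: π = [0.2051, 0.1715, 0.1429, 0.1674, 0.1668, 0.1464], E[r] = 1.5331, γ^t·E[r] = 0.814769, running G = 8.451651
t=7: π = [0.2051, 0.1715, 0.1429, 0.1674, 0.1668, 0.1464], E[r] = 1.5331, γ^t·E[r] = 0.733291, running G = 9.184942

G = 9.1849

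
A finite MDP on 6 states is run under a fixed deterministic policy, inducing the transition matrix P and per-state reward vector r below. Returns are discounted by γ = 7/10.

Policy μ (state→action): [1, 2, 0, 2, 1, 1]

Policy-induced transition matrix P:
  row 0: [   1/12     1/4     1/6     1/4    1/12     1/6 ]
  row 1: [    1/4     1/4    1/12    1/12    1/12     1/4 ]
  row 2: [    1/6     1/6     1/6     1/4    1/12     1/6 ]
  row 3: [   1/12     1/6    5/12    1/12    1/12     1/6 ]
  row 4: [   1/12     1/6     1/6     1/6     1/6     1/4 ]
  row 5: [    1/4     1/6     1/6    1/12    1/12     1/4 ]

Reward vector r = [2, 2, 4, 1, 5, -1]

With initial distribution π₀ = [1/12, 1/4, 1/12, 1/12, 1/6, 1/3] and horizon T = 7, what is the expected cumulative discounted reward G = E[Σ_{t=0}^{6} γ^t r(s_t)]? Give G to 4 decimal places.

G = 5.3903

t=0: π = [0.0833, 0.2500, 0.0833, 0.0833, 0.1667, 0.3333], E[r] = 1.5833, γ^t·E[r] = 1.583333, running G = 1.583333
t=1: π = [0.1875, 0.1944, 0.1667, 0.1250, 0.0972, 0.2292], E[r] = 1.8125, γ^t·E[r] = 1.268750, running G = 2.852083
t=2: π = [0.1678, 0.1985, 0.1817, 0.1505, 0.0914, 0.2101], E[r] = 1.8571, γ^t·E[r] = 0.909959, running G = 3.762043
t=3: π = [0.1666, 0.1972, 0.1877, 0.1492, 0.0910, 0.2083], E[r] = 1.8741, γ^t·E[r] = 0.642827, running G = 4.404870
t=4: π = [0.1666, 0.1970, 0.1875, 0.1500, 0.0909, 0.2080], E[r] = 1.8737, γ^t·E[r] = 0.449882, running G = 4.854752
t=5: π = [0.1665, 0.1970, 0.1877, 0.1499, 0.0909, 0.2080], E[r] = 1.8743, γ^t·E[r] = 0.315014, running G = 5.169766
t=6: π = [0.1665, 0.1970, 0.1877, 0.1499, 0.0909, 0.2080], E[r] = 1.8743, γ^t·E[r] = 0.220508, running G = 5.390274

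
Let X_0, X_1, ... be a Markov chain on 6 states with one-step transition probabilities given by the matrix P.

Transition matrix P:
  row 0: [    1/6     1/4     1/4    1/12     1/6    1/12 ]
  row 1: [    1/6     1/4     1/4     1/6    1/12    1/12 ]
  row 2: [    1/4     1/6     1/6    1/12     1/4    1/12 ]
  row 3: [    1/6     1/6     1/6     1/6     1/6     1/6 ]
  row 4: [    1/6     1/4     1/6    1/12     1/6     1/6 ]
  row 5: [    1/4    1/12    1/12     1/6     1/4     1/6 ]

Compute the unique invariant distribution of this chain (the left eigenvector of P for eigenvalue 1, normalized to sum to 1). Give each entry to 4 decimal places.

Balance equations π_j = Σ_i π_i·P[i][j]:
  π_0 = 1/6·π_0 + 1/6·π_1 + 1/4·π_2 + 1/6·π_3 + 1/6·π_4 + 1/4·π_5
  π_1 = 1/4·π_0 + 1/4·π_1 + 1/6·π_2 + 1/6·π_3 + 1/4·π_4 + 1/12·π_5
  π_2 = 1/4·π_0 + 1/4·π_1 + 1/6·π_2 + 1/6·π_3 + 1/6·π_4 + 1/12·π_5
  π_3 = 1/12·π_0 + 1/6·π_1 + 1/12·π_2 + 1/6·π_3 + 1/12·π_4 + 1/6·π_5
  π_4 = 1/6·π_0 + 1/12·π_1 + 1/4·π_2 + 1/6·π_3 + 1/6·π_4 + 1/4·π_5
  normalize: π_0 + π_1 + π_2 + π_3 + π_4 + π_5 = 1
Solving the linear system gives exactly π = [5/26, 3858/18863, 7165/37726, 4535/37726, 3306/18863, 4443/37726].

π = [0.1923, 0.2045, 0.1899, 0.1202, 0.1753, 0.1178]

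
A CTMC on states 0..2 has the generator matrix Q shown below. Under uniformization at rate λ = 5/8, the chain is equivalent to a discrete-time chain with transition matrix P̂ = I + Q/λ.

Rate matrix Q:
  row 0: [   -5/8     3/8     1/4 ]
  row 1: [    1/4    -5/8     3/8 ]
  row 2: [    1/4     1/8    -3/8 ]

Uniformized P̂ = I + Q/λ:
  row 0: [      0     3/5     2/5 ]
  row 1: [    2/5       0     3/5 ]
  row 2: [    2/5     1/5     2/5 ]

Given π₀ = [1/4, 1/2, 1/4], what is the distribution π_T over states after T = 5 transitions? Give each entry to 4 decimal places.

π = [0.2861, 0.2611, 0.4528]

t=0: π = [0.2500, 0.5000, 0.2500]
t=1: π = [0.3000, 0.2000, 0.5000]
t=2: π = [0.2800, 0.2800, 0.4400]
t=3: π = [0.2880, 0.2560, 0.4560]
t=4: π = [0.2848, 0.2640, 0.4512]
t=5: π = [0.2861, 0.2611, 0.4528]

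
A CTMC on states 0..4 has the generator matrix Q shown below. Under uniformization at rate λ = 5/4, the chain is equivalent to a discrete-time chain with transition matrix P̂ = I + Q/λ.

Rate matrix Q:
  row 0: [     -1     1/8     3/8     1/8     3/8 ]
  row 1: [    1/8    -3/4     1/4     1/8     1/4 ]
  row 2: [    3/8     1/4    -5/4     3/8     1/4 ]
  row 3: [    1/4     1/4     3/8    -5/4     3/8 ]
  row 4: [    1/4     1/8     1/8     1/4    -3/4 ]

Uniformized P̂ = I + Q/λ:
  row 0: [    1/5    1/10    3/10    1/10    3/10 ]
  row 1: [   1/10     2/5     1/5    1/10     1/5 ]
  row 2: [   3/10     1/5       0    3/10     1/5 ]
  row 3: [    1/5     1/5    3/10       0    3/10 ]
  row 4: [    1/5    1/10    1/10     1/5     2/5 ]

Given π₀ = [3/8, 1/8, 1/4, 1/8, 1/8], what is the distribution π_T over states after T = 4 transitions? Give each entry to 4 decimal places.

t=0: π = [0.3750, 0.1250, 0.2500, 0.1250, 0.1250]
t=1: π = [0.2125, 0.1750, 0.1875, 0.1500, 0.2750]
t=2: π = [0.2013, 0.1863, 0.1713, 0.1500, 0.2913]
t=3: π = [0.1985, 0.1880, 0.1718, 0.1484, 0.2934]
t=4: π = [0.1984, 0.1884, 0.1710, 0.1489, 0.2934]

π = [0.1984, 0.1884, 0.1710, 0.1489, 0.2934]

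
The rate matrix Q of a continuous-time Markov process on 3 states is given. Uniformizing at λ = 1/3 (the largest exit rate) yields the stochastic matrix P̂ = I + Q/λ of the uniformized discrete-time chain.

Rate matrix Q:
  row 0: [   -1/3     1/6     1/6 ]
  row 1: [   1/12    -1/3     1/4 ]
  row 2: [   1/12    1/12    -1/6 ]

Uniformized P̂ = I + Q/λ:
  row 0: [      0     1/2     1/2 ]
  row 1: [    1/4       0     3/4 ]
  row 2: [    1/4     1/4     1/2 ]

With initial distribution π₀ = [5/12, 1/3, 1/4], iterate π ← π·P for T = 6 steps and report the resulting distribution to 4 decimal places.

π = [0.2001, 0.2397, 0.5602]

t=0: π = [0.4167, 0.3333, 0.2500]
t=1: π = [0.1458, 0.2708, 0.5833]
t=2: π = [0.2135, 0.2188, 0.5677]
t=3: π = [0.1966, 0.2487, 0.5547]
t=4: π = [0.2008, 0.2370, 0.5622]
t=5: π = [0.1998, 0.2410, 0.5592]
t=6: π = [0.2001, 0.2397, 0.5602]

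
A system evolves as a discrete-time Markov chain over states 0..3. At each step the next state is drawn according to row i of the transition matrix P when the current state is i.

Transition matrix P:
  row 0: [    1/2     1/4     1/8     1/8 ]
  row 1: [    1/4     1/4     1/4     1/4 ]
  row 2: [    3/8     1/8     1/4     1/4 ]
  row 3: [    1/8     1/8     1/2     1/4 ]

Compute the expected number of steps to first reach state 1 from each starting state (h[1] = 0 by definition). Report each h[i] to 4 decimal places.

h = [4.9730, 0.0000, 5.8378, 6.0541]

First-step conditioning: h[1] = 0; for i ≠ 1, h[i] = 1 + Σ_k P[i][k]·h[k].
  h[0] = 1 + 1/2·h[0] + 1/8·h[2] + 1/8·h[3]
  h[2] = 1 + 3/8·h[0] + 1/4·h[2] + 1/4·h[3]
  h[3] = 1 + 1/8·h[0] + 1/2·h[2] + 1/4·h[3]
Solving the 3×3 linear system over states ≠ 1 gives exactly h = [184/37, 0, 216/37, 224/37] (h[1] = 0 is the target).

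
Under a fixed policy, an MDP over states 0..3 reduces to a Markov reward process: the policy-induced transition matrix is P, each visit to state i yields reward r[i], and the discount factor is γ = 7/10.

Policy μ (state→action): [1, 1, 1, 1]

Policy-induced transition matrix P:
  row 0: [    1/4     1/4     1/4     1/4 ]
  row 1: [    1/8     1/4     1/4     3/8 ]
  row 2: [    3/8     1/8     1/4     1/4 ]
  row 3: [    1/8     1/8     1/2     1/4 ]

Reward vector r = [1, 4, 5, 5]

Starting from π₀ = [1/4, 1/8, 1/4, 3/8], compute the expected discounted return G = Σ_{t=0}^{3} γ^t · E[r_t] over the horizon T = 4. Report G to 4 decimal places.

t=0: π = [0.2500, 0.1250, 0.2500, 0.3750], E[r] = 3.8750, γ^t·E[r] = 3.875000, running G = 3.875000
t=1: π = [0.2188, 0.1719, 0.3438, 0.2656], E[r] = 3.9531, γ^t·E[r] = 2.767188, running G = 6.642188
t=2: π = [0.2383, 0.1738, 0.3164, 0.2715], E[r] = 3.8730, γ^t·E[r] = 1.897793, running G = 8.539980
t=3: π = [0.2339, 0.1765, 0.3179, 0.2717], E[r] = 3.8879, γ^t·E[r] = 1.333563, running G = 9.873544

G = 9.8735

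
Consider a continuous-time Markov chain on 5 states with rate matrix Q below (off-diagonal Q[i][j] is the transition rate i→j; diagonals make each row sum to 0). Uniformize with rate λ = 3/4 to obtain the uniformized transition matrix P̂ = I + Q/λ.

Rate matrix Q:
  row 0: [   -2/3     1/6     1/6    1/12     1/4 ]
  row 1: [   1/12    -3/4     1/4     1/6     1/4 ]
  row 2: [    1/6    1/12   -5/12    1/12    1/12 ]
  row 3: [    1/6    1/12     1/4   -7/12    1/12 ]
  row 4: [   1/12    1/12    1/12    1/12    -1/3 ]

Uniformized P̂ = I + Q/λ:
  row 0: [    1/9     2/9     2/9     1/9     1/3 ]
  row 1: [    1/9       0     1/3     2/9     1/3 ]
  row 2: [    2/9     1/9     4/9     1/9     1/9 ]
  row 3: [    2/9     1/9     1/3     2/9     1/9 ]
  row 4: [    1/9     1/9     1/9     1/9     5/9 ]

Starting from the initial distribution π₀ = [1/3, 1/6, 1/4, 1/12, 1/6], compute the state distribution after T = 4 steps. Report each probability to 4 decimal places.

t=0: π = [0.3333, 0.1667, 0.2500, 0.0833, 0.1667]
t=1: π = [0.1481, 0.1296, 0.2870, 0.1389, 0.2963]
t=2: π = [0.1584, 0.1132, 0.2829, 0.1409, 0.3045]
t=3: π = [0.1582, 0.1161, 0.2795, 0.1393, 0.3068]
t=4: π = [0.1576, 0.1158, 0.2786, 0.1395, 0.3084]

π = [0.1576, 0.1158, 0.2786, 0.1395, 0.3084]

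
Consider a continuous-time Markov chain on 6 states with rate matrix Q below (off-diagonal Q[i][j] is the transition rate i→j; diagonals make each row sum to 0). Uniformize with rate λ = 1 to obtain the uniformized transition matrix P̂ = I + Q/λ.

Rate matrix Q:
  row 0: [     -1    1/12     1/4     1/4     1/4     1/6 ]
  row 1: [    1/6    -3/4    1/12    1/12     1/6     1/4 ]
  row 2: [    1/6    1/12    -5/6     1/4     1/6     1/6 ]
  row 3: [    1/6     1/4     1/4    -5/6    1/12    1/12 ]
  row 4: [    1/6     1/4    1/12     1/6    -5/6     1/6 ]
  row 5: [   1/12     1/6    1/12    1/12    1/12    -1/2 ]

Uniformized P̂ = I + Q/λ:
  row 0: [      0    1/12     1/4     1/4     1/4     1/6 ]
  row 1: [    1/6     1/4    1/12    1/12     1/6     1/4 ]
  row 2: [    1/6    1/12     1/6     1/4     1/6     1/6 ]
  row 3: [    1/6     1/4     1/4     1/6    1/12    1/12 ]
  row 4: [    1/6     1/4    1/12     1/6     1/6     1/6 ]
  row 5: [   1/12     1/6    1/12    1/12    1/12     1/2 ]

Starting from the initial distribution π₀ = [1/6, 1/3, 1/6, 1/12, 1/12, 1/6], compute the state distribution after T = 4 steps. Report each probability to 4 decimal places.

π = [0.1248, 0.1845, 0.1414, 0.1524, 0.1433, 0.2536]

t=0: π = [0.1667, 0.3333, 0.1667, 0.0833, 0.0833, 0.1667]
t=1: π = [0.1250, 0.1806, 0.1389, 0.1528, 0.1597, 0.2431]
t=2: π = [0.1256, 0.1858, 0.1412, 0.1534, 0.1441, 0.2500]
t=3: π = [0.1249, 0.1847, 0.1416, 0.1526, 0.1435, 0.2527]
t=4: π = [0.1248, 0.1845, 0.1414, 0.1524, 0.1433, 0.2536]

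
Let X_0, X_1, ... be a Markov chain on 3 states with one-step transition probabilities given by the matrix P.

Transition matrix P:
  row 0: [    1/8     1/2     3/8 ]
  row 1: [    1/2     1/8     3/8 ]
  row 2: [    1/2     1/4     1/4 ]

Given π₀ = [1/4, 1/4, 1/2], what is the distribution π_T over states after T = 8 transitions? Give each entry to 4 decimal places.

π = [0.3636, 0.3031, 0.3333]

t=0: π = [0.2500, 0.2500, 0.5000]
t=1: π = [0.4063, 0.2813, 0.3125]
t=2: π = [0.3477, 0.3164, 0.3359]
t=3: π = [0.3696, 0.2974, 0.3330]
t=4: π = [0.3614, 0.3052, 0.3334]
t=5: π = [0.3645, 0.3022, 0.3333]
t=6: π = [0.3633, 0.3033, 0.3333]
t=7: π = [0.3638, 0.3029, 0.3333]
t=8: π = [0.3636, 0.3031, 0.3333]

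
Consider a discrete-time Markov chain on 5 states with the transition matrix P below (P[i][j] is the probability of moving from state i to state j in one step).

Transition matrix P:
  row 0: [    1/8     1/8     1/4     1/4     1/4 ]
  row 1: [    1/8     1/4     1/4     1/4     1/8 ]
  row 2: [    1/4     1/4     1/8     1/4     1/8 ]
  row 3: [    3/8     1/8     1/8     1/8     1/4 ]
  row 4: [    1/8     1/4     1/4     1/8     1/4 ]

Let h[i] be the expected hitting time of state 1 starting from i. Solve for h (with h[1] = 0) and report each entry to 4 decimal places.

First-step conditioning: h[1] = 0; for i ≠ 1, h[i] = 1 + Σ_k P[i][k]·h[k].
  h[0] = 1 + 1/8·h[0] + 1/4·h[2] + 1/4·h[3] + 1/4·h[4]
  h[2] = 1 + 1/4·h[0] + 1/8·h[2] + 1/4·h[3] + 1/8·h[4]
  h[3] = 1 + 3/8·h[0] + 1/8·h[2] + 1/8·h[3] + 1/4·h[4]
  h[4] = 1 + 1/8·h[0] + 1/4·h[2] + 1/8·h[3] + 1/4·h[4]
Solving the 4×4 linear system over states ≠ 1 gives exactly h = [5192/925, 0, 4688/925, 5248/925, 4536/925] (h[1] = 0 is the target).

h = [5.6130, 0.0000, 5.0681, 5.6735, 4.9038]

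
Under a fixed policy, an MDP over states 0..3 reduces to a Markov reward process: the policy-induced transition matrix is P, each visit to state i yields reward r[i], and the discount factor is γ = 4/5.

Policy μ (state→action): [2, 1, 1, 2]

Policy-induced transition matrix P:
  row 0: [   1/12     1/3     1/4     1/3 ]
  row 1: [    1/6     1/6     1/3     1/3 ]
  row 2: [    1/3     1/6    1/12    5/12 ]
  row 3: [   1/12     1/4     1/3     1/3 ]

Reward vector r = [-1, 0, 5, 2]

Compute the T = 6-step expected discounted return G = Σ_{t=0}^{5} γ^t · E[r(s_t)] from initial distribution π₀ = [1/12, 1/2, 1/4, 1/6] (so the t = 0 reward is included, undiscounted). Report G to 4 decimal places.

t=0: π = [0.0833, 0.5000, 0.2500, 0.1667], E[r] = 1.5000, γ^t·E[r] = 1.500000, running G = 1.500000
t=1: π = [0.1875, 0.1944, 0.2639, 0.3542], E[r] = 1.8403, γ^t·E[r] = 1.472222, running G = 2.972222
t=2: π = [0.1655, 0.2274, 0.2517, 0.3553], E[r] = 1.8038, γ^t·E[r] = 1.154444, running G = 4.126667
t=3: π = [0.1652, 0.2239, 0.2566, 0.3543], E[r] = 1.8264, γ^t·E[r] = 0.935136, running G = 5.061802
t=4: π = [0.1661, 0.2237, 0.2554, 0.3547], E[r] = 1.8204, γ^t·E[r] = 0.745620, running G = 5.807422
t=5: π = [0.1658, 0.2239, 0.2556, 0.3546], E[r] = 1.8216, γ^t·E[r] = 0.596895, running G = 6.404317

G = 6.4043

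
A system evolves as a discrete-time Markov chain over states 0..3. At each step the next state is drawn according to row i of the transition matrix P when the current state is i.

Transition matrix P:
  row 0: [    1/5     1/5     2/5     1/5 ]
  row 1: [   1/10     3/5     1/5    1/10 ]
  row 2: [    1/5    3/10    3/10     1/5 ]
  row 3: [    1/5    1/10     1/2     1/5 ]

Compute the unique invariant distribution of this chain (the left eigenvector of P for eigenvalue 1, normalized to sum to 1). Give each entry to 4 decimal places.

Balance equations π_j = Σ_i π_i·P[i][j]:
  π_0 = 1/5·π_0 + 1/10·π_1 + 1/5·π_2 + 1/5·π_3
  π_1 = 1/5·π_0 + 3/5·π_1 + 3/10·π_2 + 1/10·π_3
  π_2 = 2/5·π_0 + 1/5·π_1 + 3/10·π_2 + 1/2·π_3
  normalize: π_0 + π_1 + π_2 + π_3 = 1
Solving the linear system gives exactly π = [11/67, 24/67, 21/67, 11/67].

π = [0.1642, 0.3582, 0.3134, 0.1642]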